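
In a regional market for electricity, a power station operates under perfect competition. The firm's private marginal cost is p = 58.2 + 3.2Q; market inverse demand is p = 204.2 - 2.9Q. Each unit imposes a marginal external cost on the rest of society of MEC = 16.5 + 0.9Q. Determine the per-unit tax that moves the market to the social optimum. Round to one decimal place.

Social marginal cost = private MC + MEC = 74.7 + 4.1Q.
Set SMC = demand: 74.7 + 4.1Q = 204.2 - 2.9Q → Q* = 18.5000.
The Pigouvian tax equals MEC at Q*: 16.5 + 0.9×18.5000 = 33.1500.

tax = 33.2 per unit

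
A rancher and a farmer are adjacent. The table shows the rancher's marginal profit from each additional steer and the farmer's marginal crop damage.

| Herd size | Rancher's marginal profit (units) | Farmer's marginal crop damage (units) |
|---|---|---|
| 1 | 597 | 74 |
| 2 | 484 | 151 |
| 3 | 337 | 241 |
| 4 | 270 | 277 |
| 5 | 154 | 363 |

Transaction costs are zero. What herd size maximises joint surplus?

Bargaining reaches the level where marginal profit last exceeds marginal crop damage.
That holds through level 3 (337 ≥ 241) but not at 4 (270 < 277).

3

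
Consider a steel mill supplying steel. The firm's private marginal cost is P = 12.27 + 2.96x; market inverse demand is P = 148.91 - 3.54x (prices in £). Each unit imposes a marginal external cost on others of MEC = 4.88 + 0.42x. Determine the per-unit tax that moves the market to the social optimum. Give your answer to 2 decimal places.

Social marginal cost = private MC + MEC = 17.15 + 3.38x.
Set SMC = demand: 17.15 + 3.38x = 148.91 - 3.54x → x* = 19.0405.
The Pigouvian tax equals MEC at x*: 4.88 + 0.42×19.0405 = 12.8770.

tax = £12.88 per unit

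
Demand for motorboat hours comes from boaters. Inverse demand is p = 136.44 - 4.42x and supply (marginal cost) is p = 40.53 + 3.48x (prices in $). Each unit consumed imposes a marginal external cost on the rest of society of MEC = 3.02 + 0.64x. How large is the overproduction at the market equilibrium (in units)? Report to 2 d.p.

1.26 units

Market equilibrium (private): 40.53 + 3.48x = 136.44 - 4.42x → x_m = 12.1405.
Social marginal benefit = demand − MEC = 133.42 - 5.06x.
Set SMB = MC: 133.42 - 5.06x = 40.53 + 3.48x → x* = 10.8770.
Gap = |12.1405 − 10.8770| = 1.2635.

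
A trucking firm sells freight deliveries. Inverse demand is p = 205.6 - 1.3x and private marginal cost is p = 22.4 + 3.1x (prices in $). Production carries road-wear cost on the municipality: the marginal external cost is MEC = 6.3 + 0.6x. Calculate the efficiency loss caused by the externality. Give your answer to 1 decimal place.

DWL = $97.9

Market equilibrium (private): 22.4 + 3.1x = 205.6 - 1.3x → x_m = 41.6364.
Social marginal cost = private MC + MEC = 28.7 + 3.7x.
Set SMC = demand: 28.7 + 3.7x = 205.6 - 1.3x → x* = 35.3800.
The welfare-loss triangle has base |x_m − x*| and height MEC(x_m) (the vertical gap between SMC and demand is zero at x* and MEC at x_m).
DWL = ½ × 6.2564 × 31.2818 = 97.8557.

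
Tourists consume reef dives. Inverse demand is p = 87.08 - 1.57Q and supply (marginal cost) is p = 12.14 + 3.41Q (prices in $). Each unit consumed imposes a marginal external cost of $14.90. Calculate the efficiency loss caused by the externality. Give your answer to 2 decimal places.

Market equilibrium (private): 12.14 + 3.41Q = 87.08 - 1.57Q → Q_m = 15.0482.
Social marginal benefit = demand − MEC = 72.18 - 1.57Q.
Set SMB = MC: 72.18 - 1.57Q = 12.14 + 3.41Q → Q* = 12.0562.
The loss is the area between SMB and MC from Q* to Q_m; with linear curves that's a triangle of height MEC(Q_m).
DWL = ½ × 2.9920 × 14.9000 = 22.2904.

DWL = $22.29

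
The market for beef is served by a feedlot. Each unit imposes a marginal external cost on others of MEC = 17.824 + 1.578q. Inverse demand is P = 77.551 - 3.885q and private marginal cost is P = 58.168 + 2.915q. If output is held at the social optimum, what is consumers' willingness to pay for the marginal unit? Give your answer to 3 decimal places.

P = 76.828

Social marginal cost = private MC + MEC = 75.992 + 4.493q.
Set SMC = demand: 75.992 + 4.493q = 77.551 - 3.885q → q* = 0.1861.
Consumer price on the demand curve at q*: 77.551 − 3.885×0.1861 = 76.8280.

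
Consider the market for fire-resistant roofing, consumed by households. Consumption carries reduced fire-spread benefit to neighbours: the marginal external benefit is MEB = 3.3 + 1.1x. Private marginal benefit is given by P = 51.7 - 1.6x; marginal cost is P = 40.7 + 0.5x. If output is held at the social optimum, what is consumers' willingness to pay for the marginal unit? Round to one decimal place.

Social marginal benefit = demand + MEB = 55.0 - 0.5x.
Set SMB = MC: 55.0 - 0.5x = 40.7 + 0.5x → x* = 14.3000.
Consumer price on the demand curve at x*: 51.7 − 1.6×14.3000 = 28.8200.

P = 28.8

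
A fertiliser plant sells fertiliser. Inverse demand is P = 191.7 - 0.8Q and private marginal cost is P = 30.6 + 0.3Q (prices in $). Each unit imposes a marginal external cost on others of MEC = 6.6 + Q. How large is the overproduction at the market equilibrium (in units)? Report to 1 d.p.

72.9 units

Market equilibrium (private): 30.6 + 0.3Q = 191.7 - 0.8Q → Q_m = 146.4545.
Social marginal cost = private MC + MEC = 37.2 + 1.3Q.
Set SMC = demand: 37.2 + 1.3Q = 191.7 - 0.8Q → Q* = 73.5714.
Gap = |146.4545 − 73.5714| = 72.8831.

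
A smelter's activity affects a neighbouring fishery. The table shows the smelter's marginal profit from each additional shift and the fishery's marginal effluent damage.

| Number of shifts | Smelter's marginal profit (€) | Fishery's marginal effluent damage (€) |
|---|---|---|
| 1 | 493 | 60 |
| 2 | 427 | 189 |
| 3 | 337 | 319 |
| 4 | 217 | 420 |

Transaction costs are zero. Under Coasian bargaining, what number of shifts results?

3

Bargaining reaches the level where marginal profit last exceeds marginal effluent damage.
That holds through level 3 (337 ≥ 319) but not at 4 (217 < 420).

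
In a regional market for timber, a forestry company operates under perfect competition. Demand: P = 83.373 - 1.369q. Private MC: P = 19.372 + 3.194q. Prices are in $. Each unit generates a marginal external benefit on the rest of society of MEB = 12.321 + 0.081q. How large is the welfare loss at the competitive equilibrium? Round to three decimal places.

DWL = $20.202

Market equilibrium (private): 19.372 + 3.194q = 83.373 - 1.369q → q_m = 14.0261.
Social marginal cost = private MC − MEB = 7.051 + 3.113q.
Set SMC = demand: 7.051 + 3.113q = 83.373 - 1.369q → q* = 17.0286.
Height of the DWL triangle at q_m is demand(q_m) − SMC(q_m) = MEB(q_m) = 13.4571.
DWL = ½ × 3.0025 × 13.4571 = 20.2025.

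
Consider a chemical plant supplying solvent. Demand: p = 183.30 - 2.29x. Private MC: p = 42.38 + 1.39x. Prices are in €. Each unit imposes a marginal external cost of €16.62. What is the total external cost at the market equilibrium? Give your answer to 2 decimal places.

€636.44

Market equilibrium (private): 42.38 + 1.39x = 183.30 - 2.29x → x_m = 38.2935.
Total external cost = MEC × x_m = 16.62 × 38.2935 = 636.4380.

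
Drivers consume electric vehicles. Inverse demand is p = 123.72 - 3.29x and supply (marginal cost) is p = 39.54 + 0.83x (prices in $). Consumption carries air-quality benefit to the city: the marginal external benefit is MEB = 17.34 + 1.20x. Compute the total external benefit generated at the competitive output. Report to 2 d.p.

$604.77

Market equilibrium (private): 39.54 + 0.83x = 123.72 - 3.29x → x_m = 20.4320.
Total external benefit = ∫₀^{x_m} (17.34 + 1.20x) dx = 17.34×20.4320 + ½×1.20×20.4320² = 604.7709.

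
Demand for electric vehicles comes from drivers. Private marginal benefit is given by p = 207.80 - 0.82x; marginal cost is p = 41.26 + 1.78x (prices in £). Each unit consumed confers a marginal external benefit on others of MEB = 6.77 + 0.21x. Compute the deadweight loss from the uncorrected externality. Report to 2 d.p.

Market equilibrium (private): 41.26 + 1.78x = 207.80 - 0.82x → x_m = 64.0538.
Social marginal benefit = demand + MEB = 214.57 - 0.61x.
Set SMB = MC: 214.57 - 0.61x = 41.26 + 1.78x → x* = 72.5146.
The welfare-loss triangle has base |x_m − x*| and height MEB(x_m) (the vertical gap between SMB and MC is zero at x* and MEB at x_m).
DWL = ½ × 8.4608 × 20.2213 = 85.5442.

DWL = £85.54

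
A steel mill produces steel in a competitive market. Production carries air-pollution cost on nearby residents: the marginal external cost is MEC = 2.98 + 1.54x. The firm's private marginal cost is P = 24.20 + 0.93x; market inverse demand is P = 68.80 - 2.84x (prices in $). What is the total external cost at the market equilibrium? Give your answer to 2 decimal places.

Market equilibrium (private): 24.20 + 0.93x = 68.80 - 2.84x → x_m = 11.8302.
Total external cost = ∫₀^{x_m} (2.98 + 1.54x) dx = 2.98×11.8302 + ½×1.54×11.8302² = 143.0183.

$143.02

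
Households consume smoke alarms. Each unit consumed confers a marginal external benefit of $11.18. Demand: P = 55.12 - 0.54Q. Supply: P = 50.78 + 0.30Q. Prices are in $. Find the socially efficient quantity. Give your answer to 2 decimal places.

Q* = 18.48

Social marginal benefit = demand + MEB = 66.30 - 0.54Q.
Set SMB = MC: 66.30 - 0.54Q = 50.78 + 0.30Q → Q* = 18.4762.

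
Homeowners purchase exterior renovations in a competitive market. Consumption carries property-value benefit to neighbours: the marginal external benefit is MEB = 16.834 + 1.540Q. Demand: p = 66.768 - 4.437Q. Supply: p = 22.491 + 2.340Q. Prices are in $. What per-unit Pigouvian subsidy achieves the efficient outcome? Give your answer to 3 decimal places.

subsidy = $34.804 per unit

Social marginal benefit = demand + MEB = 83.602 - 2.897Q.
Set SMB = MC: 83.602 - 2.897Q = 22.491 + 2.340Q → Q* = 11.6691.
The Pigouvian subsidy equals MEB at Q*: 16.834 + 1.540×11.6691 = 34.8044.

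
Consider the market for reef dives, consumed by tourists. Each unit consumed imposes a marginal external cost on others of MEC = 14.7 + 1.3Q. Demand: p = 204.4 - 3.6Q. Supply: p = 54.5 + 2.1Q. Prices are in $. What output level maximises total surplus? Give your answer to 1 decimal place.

Q* = 19.3

Social marginal benefit = demand − MEC = 189.7 - 4.9Q.
Set SMB = MC: 189.7 - 4.9Q = 54.5 + 2.1Q → Q* = 19.3143.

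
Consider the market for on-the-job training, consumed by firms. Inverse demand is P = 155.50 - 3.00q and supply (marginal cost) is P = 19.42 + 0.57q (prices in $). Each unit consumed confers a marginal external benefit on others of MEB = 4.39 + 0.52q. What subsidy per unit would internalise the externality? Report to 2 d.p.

Social marginal benefit = demand + MEB = 159.89 - 2.48q.
Set SMB = MC: 159.89 - 2.48q = 19.42 + 0.57q → q* = 46.0557.
The Pigouvian subsidy equals MEB at q*: 4.39 + 0.52×46.0557 = 28.3390.

subsidy = $28.34 per unit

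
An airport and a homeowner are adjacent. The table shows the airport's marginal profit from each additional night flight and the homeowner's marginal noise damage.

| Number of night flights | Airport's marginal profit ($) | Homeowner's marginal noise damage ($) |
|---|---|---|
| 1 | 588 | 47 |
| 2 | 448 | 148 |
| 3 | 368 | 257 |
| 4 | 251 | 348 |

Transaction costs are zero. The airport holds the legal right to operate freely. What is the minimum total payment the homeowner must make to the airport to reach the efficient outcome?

$251

Left alone the airport would choose level 4 (marginal profit stays positive).
Efficient level: k* = 3 (marginal profit ≥ marginal noise damage through 3).
The homeowner must at least cover the airport's forgone profit from cutting 4→3: 251 = 251.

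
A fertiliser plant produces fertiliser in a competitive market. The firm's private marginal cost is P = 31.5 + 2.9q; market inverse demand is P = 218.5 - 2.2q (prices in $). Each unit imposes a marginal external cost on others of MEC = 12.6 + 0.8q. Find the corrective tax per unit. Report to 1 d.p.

Social marginal cost = private MC + MEC = 44.1 + 3.7q.
Set SMC = demand: 44.1 + 3.7q = 218.5 - 2.2q → q* = 29.5593.
The Pigouvian tax equals MEC at q*: 12.6 + 0.8×29.5593 = 36.2474.

tax = $36.2 per unit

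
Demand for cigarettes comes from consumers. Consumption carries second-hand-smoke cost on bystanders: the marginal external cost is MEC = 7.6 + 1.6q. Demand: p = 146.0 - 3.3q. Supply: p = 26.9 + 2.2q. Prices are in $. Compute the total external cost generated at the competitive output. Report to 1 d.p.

$539.7

Market equilibrium (private): 26.9 + 2.2q = 146.0 - 3.3q → q_m = 21.6545.
Total external cost = ∫₀^{q_m} (7.6 + 1.6q) dq = 7.6×21.6545 + ½×1.6×21.6545² = 539.7081.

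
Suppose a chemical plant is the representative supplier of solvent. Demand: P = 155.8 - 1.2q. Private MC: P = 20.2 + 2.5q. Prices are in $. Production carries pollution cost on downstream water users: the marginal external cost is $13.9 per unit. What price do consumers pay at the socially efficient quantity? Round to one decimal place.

P = $116.3

Social marginal cost = private MC + MEC = 34.1 + 2.5q.
Set SMC = demand: 34.1 + 2.5q = 155.8 - 1.2q → q* = 32.8919.
Consumer price on the demand curve at q*: 155.8 − 1.2×32.8919 = 116.3297.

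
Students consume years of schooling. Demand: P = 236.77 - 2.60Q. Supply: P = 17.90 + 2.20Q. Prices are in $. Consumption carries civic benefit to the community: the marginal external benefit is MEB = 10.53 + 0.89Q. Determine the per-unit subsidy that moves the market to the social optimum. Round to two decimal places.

Social marginal benefit = demand + MEB = 247.30 - 1.71Q.
Set SMB = MC: 247.30 - 1.71Q = 17.90 + 2.20Q → Q* = 58.6701.
The Pigouvian subsidy equals MEB at Q*: 10.53 + 0.89×58.6701 = 62.7464.

subsidy = $62.75 per unit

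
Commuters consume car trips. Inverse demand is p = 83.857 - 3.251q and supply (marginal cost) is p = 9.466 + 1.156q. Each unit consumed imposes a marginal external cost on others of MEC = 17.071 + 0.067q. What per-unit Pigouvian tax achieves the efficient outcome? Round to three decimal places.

tax = 17.929 per unit

Social marginal benefit = demand − MEC = 66.786 - 3.318q.
Set SMB = MC: 66.786 - 3.318q = 9.466 + 1.156q → q* = 12.8118.
The Pigouvian tax equals MEC at q*: 17.071 + 0.067×12.8118 = 17.9294.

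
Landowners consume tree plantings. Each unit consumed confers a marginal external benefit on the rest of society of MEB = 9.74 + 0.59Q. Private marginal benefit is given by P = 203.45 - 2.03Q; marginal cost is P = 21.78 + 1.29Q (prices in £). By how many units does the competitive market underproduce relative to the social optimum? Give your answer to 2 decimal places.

15.39 units

Market equilibrium (private): 21.78 + 1.29Q = 203.45 - 2.03Q → Q_m = 54.7199.
Social marginal benefit = demand + MEB = 213.19 - 1.44Q.
Set SMB = MC: 213.19 - 1.44Q = 21.78 + 1.29Q → Q* = 70.1136.
Gap = |54.7199 − 70.1136| = 15.3937.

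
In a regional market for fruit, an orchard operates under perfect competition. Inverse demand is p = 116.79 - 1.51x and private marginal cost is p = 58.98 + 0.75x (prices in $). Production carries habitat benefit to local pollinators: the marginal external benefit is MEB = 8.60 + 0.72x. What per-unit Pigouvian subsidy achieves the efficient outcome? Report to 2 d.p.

Social marginal cost = private MC − MEB = 50.38 + 0.03x.
Set SMC = demand: 50.38 + 0.03x = 116.79 - 1.51x → x* = 43.1234.
The Pigouvian subsidy equals MEB at x*: 8.60 + 0.72×43.1234 = 39.6488.

subsidy = $39.65 per unit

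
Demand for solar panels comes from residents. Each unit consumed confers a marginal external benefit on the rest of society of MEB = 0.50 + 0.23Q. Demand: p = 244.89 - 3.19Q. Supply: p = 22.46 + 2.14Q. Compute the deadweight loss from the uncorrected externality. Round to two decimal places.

Market equilibrium (private): 22.46 + 2.14Q = 244.89 - 3.19Q → Q_m = 41.7317.
Social marginal benefit = demand + MEB = 245.39 - 2.96Q.
Set SMB = MC: 245.39 - 2.96Q = 22.46 + 2.14Q → Q* = 43.7118.
Between Q* and Q_m the wedge SMB − MC runs linearly from 0 to MEB(Q_m), so the loss is a triangle.
DWL = ½ × 1.9801 × 10.0983 = 9.9978.

DWL = 10.00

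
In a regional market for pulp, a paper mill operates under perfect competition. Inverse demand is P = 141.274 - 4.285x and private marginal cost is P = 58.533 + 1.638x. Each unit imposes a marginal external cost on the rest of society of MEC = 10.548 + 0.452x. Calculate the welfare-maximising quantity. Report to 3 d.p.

Social marginal cost = private MC + MEC = 69.081 + 2.090x.
Set SMC = demand: 69.081 + 2.090x = 141.274 - 4.285x → x* = 11.3244.

x* = 11.324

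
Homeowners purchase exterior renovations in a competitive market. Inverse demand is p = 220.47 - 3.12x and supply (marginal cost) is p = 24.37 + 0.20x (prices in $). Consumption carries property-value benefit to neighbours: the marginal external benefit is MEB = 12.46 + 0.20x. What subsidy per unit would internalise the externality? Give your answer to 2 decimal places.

Social marginal benefit = demand + MEB = 232.93 - 2.92x.
Set SMB = MC: 232.93 - 2.92x = 24.37 + 0.20x → x* = 66.8462.
The Pigouvian subsidy equals MEB at x*: 12.46 + 0.20×66.8462 = 25.8292.

subsidy = $25.83 per unit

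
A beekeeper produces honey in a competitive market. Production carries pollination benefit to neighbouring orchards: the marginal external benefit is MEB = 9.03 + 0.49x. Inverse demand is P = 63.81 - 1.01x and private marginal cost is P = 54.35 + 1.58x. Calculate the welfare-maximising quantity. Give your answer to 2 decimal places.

x* = 8.80

Social marginal cost = private MC − MEB = 45.32 + 1.09x.
Set SMC = demand: 45.32 + 1.09x = 63.81 - 1.01x → x* = 8.8048.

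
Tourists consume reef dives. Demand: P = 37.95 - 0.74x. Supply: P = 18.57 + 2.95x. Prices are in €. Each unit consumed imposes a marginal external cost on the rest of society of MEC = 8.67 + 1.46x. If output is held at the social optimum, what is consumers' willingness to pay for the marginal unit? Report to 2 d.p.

Social marginal benefit = demand − MEC = 29.28 - 2.20x.
Set SMB = MC: 29.28 - 2.20x = 18.57 + 2.95x → x* = 2.0796.
Consumer price on the demand curve at x*: 37.95 − 0.74×2.0796 = 36.4111.

P = €36.41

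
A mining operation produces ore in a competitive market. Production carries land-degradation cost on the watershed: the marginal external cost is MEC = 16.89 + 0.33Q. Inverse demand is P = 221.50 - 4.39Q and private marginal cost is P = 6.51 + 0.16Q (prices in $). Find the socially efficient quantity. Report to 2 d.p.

Social marginal cost = private MC + MEC = 23.40 + 0.49Q.
Set SMC = demand: 23.40 + 0.49Q = 221.50 - 4.39Q → Q* = 40.5943.

Q* = 40.59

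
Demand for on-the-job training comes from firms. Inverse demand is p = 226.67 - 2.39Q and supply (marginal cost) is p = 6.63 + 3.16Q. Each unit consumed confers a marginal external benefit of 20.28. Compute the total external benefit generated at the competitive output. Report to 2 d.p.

804.04

Market equilibrium (private): 6.63 + 3.16Q = 226.67 - 2.39Q → Q_m = 39.6468.
Total external benefit = MEB × Q_m = 20.28 × 39.6468 = 804.0371.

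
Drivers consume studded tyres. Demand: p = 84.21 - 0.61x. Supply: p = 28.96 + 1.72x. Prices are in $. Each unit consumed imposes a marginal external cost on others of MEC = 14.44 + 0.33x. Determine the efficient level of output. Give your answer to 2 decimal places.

Social marginal benefit = demand − MEC = 69.77 - 0.94x.
Set SMB = MC: 69.77 - 0.94x = 28.96 + 1.72x → x* = 15.3421.

x* = 15.34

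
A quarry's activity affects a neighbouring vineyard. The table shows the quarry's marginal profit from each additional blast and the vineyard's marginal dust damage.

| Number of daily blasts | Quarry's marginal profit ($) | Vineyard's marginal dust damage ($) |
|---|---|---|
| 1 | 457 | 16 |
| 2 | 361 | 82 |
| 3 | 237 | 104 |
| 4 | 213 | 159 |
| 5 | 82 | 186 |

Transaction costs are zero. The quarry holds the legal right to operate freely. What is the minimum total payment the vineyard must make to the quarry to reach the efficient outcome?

$82

Left alone the quarry would choose level 5 (marginal profit stays positive).
Efficient level: k* = 4 (marginal profit ≥ marginal dust damage through 4).
The vineyard must at least cover the quarry's forgone profit from cutting 5→4: 82 = 82.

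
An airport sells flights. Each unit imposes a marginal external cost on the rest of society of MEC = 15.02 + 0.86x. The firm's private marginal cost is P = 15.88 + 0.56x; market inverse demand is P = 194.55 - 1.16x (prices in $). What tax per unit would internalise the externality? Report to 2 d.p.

tax = $69.57 per unit

Social marginal cost = private MC + MEC = 30.90 + 1.42x.
Set SMC = demand: 30.90 + 1.42x = 194.55 - 1.16x → x* = 63.4302.
The Pigouvian tax equals MEC at x*: 15.02 + 0.86×63.4302 = 69.5700.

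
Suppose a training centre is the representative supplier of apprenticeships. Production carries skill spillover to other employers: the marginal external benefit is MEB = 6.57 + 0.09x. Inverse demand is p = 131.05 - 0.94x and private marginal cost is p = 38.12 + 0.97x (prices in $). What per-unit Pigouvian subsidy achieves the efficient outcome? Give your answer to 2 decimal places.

subsidy = $11.49 per unit

Social marginal cost = private MC − MEB = 31.55 + 0.88x.
Set SMC = demand: 31.55 + 0.88x = 131.05 - 0.94x → x* = 54.6703.
The Pigouvian subsidy equals MEB at x*: 6.57 + 0.09×54.6703 = 11.4903.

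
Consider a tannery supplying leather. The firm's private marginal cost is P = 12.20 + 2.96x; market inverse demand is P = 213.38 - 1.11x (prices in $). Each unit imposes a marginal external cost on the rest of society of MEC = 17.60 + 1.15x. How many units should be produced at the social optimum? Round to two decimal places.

Social marginal cost = private MC + MEC = 29.80 + 4.11x.
Set SMC = demand: 29.80 + 4.11x = 213.38 - 1.11x → x* = 35.1686.

x* = 35.17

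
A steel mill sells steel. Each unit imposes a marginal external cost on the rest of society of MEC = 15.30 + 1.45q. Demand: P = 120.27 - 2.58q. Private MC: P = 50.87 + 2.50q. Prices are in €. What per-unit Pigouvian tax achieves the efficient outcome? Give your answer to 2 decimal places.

tax = €27.31 per unit

Social marginal cost = private MC + MEC = 66.17 + 3.95q.
Set SMC = demand: 66.17 + 3.95q = 120.27 - 2.58q → q* = 8.2848.
The Pigouvian tax equals MEC at q*: 15.30 + 1.45×8.2848 = 27.3130.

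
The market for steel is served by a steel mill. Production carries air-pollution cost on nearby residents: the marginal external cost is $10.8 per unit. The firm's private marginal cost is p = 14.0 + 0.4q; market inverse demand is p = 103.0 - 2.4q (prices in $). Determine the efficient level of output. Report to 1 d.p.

Social marginal cost = private MC + MEC = 24.8 + 0.4q.
Set SMC = demand: 24.8 + 0.4q = 103.0 - 2.4q → q* = 27.9286.

q* = 27.9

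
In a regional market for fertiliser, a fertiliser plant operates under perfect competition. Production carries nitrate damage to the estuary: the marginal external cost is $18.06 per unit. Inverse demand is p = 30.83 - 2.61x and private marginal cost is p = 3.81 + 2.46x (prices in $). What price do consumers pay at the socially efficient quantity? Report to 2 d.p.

P = $26.22

Social marginal cost = private MC + MEC = 21.87 + 2.46x.
Set SMC = demand: 21.87 + 2.46x = 30.83 - 2.61x → x* = 1.7673.
Consumer price on the demand curve at x*: 30.83 − 2.61×1.7673 = 26.2173.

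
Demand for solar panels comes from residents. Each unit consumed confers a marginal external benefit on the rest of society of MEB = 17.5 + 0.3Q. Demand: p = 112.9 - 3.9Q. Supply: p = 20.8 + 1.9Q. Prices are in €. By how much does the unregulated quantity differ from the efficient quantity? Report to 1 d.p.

4.0 units

Market equilibrium (private): 20.8 + 1.9Q = 112.9 - 3.9Q → Q_m = 15.8793.
Social marginal benefit = demand + MEB = 130.4 - 3.6Q.
Set SMB = MC: 130.4 - 3.6Q = 20.8 + 1.9Q → Q* = 19.9273.
Gap = |15.8793 − 19.9273| = 4.0480.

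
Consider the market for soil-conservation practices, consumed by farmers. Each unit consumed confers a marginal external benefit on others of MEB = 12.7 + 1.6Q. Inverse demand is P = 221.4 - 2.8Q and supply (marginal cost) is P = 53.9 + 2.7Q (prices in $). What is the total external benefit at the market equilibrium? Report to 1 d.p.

$1128.8

Market equilibrium (private): 53.9 + 2.7Q = 221.4 - 2.8Q → Q_m = 30.4545.
Total external benefit = ∫₀^{Q_m} (12.7 + 1.6Q) dQ = 12.7×30.4545 + ½×1.6×30.4545² = 1128.7534.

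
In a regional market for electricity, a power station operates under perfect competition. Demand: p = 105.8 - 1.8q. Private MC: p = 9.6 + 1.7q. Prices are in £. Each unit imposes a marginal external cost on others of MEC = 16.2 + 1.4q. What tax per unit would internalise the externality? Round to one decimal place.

Social marginal cost = private MC + MEC = 25.8 + 3.1q.
Set SMC = demand: 25.8 + 3.1q = 105.8 - 1.8q → q* = 16.3265.
The Pigouvian tax equals MEC at q*: 16.2 + 1.4×16.3265 = 39.0571.

tax = £39.1 per unit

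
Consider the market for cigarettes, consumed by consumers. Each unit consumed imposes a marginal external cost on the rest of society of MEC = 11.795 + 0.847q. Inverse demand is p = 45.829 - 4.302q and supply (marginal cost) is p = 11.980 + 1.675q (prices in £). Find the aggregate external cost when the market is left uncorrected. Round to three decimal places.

£80.380

Market equilibrium (private): 11.980 + 1.675q = 45.829 - 4.302q → q_m = 5.6632.
Total external cost = ∫₀^{q_m} (11.795 + 0.847q) dq = 11.795×5.6632 + ½×0.847×5.6632² = 80.3799.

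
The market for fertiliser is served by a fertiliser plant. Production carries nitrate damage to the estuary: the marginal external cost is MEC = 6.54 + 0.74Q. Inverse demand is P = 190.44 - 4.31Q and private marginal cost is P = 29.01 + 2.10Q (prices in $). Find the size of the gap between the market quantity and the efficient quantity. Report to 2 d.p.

Market equilibrium (private): 29.01 + 2.10Q = 190.44 - 4.31Q → Q_m = 25.1841.
Social marginal cost = private MC + MEC = 35.55 + 2.84Q.
Set SMC = demand: 35.55 + 2.84Q = 190.44 - 4.31Q → Q* = 21.6629.
Gap = |25.1841 − 21.6629| = 3.5212.

3.52 units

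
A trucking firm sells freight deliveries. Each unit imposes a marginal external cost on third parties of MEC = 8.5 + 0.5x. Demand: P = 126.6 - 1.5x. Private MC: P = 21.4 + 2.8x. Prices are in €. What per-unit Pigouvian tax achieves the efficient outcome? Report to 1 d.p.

tax = €18.6 per unit

Social marginal cost = private MC + MEC = 29.9 + 3.3x.
Set SMC = demand: 29.9 + 3.3x = 126.6 - 1.5x → x* = 20.1458.
The Pigouvian tax equals MEC at x*: 8.5 + 0.5×20.1458 = 18.5729.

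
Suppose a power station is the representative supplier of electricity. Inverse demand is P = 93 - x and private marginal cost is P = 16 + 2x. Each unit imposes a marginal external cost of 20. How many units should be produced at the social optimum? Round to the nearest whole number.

x* = 19

Social marginal cost = private MC + MEC = 36 + 2x.
Set SMC = demand: 36 + 2x = 93 - x → x* = 19.0000.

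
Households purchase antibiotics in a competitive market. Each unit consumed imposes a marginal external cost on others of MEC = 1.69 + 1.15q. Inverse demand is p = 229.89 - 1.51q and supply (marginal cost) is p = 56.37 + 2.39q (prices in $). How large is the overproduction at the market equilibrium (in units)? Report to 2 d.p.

10.47 units

Market equilibrium (private): 56.37 + 2.39q = 229.89 - 1.51q → q_m = 44.4923.
Social marginal benefit = demand − MEC = 228.20 - 2.66q.
Set SMB = MC: 228.20 - 2.66q = 56.37 + 2.39q → q* = 34.0257.
Gap = |44.4923 − 34.0257| = 10.4666.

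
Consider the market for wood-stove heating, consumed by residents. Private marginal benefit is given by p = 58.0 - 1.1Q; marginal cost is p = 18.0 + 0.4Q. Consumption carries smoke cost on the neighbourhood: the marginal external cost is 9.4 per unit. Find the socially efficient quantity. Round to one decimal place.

Social marginal benefit = demand − MEC = 48.6 - 1.1Q.
Set SMB = MC: 48.6 - 1.1Q = 18.0 + 0.4Q → Q* = 20.4000.

Q* = 20.4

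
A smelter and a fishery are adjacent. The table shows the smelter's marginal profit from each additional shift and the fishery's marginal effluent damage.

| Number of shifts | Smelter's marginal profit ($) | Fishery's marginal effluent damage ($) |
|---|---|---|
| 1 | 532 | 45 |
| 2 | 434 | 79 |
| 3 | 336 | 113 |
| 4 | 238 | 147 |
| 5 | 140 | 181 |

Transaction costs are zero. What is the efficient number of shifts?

4

Bargaining reaches the level where marginal profit last exceeds marginal effluent damage.
That holds through level 4 (238 ≥ 147) but not at 5 (140 < 181).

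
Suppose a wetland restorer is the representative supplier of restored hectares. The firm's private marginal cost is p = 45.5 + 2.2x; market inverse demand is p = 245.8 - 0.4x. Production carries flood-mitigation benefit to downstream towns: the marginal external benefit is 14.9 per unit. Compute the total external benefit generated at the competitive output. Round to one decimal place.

1147.9

Market equilibrium (private): 45.5 + 2.2x = 245.8 - 0.4x → x_m = 77.0385.
Total external benefit = MEB × x_m = 14.9 × 77.0385 = 1147.8737.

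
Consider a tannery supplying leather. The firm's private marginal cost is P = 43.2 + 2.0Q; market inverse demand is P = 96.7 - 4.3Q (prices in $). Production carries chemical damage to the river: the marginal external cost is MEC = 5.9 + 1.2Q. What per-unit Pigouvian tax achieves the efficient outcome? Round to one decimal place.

tax = $13.5 per unit

Social marginal cost = private MC + MEC = 49.1 + 3.2Q.
Set SMC = demand: 49.1 + 3.2Q = 96.7 - 4.3Q → Q* = 6.3467.
The Pigouvian tax equals MEC at Q*: 5.9 + 1.2×6.3467 = 13.5160.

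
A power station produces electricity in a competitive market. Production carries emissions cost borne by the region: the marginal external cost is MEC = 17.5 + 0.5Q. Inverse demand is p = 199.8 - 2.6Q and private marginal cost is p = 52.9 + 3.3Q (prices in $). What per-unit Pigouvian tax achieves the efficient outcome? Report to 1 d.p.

Social marginal cost = private MC + MEC = 70.4 + 3.8Q.
Set SMC = demand: 70.4 + 3.8Q = 199.8 - 2.6Q → Q* = 20.2188.
The Pigouvian tax equals MEC at Q*: 17.5 + 0.5×20.2188 = 27.6094.

tax = $27.6 per unit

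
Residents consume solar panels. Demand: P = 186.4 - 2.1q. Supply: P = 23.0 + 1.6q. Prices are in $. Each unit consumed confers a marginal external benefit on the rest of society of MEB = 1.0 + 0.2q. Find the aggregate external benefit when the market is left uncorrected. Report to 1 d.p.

Market equilibrium (private): 23.0 + 1.6q = 186.4 - 2.1q → q_m = 44.1622.
Total external benefit = ∫₀^{q_m} (1.0 + 0.2q) dq = 1.0×44.1622 + ½×0.2×44.1622² = 239.1922.

$239.2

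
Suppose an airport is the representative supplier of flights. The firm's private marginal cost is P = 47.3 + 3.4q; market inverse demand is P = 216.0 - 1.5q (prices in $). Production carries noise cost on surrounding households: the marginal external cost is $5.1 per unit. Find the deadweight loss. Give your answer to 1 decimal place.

DWL = $2.7

Market equilibrium (private): 47.3 + 3.4q = 216.0 - 1.5q → q_m = 34.4286.
Social marginal cost = private MC + MEC = 52.4 + 3.4q.
Set SMC = demand: 52.4 + 3.4q = 216.0 - 1.5q → q* = 33.3878.
The welfare-loss triangle has base |q_m − q*| and height MEC(q_m) (the vertical gap between SMC and demand is zero at q* and MEC at q_m).
DWL = ½ × 1.0408 × 5.1000 = 2.6540.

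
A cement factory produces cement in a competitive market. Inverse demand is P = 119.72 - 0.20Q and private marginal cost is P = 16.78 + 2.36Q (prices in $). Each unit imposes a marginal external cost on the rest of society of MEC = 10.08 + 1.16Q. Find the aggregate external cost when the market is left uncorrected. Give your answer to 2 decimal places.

Market equilibrium (private): 16.78 + 2.36Q = 119.72 - 0.20Q → Q_m = 40.2109.
Total external cost = ∫₀^{Q_m} (10.08 + 1.16Q) dQ = 10.08×40.2109 + ½×1.16×40.2109² = 1343.1374.

$1343.14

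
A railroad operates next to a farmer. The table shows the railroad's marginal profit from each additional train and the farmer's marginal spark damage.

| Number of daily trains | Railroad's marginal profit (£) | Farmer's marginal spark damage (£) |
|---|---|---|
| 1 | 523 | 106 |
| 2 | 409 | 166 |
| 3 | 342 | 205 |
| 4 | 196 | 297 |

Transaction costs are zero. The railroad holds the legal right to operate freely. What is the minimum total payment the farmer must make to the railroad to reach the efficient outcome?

Left alone the railroad would choose level 4 (marginal profit stays positive).
Efficient level: k* = 3 (marginal profit ≥ marginal spark damage through 3).
The farmer must at least cover the railroad's forgone profit from cutting 4→3: 196 = 196.

£196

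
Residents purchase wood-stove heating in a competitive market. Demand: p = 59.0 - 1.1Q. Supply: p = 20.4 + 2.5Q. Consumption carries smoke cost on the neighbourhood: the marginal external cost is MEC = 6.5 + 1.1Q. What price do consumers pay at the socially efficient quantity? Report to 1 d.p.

Social marginal benefit = demand − MEC = 52.5 - 2.2Q.
Set SMB = MC: 52.5 - 2.2Q = 20.4 + 2.5Q → Q* = 6.8298.
Consumer price on the demand curve at Q*: 59.0 − 1.1×6.8298 = 51.4872.

P = 51.5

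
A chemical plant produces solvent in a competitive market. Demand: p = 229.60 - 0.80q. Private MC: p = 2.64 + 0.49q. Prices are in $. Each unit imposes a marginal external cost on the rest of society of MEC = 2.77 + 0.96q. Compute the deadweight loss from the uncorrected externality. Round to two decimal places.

Market equilibrium (private): 2.64 + 0.49q = 229.60 - 0.80q → q_m = 175.9380.
Social marginal cost = private MC + MEC = 5.41 + 1.45q.
Set SMC = demand: 5.41 + 1.45q = 229.60 - 0.80q → q* = 99.6400.
The welfare-loss triangle has base |q_m − q*| and height MEC(q_m) (the vertical gap between SMC and demand is zero at q* and MEC at q_m).
DWL = ½ × 76.2980 × 171.6705 = 6549.0579.

DWL = $6549.06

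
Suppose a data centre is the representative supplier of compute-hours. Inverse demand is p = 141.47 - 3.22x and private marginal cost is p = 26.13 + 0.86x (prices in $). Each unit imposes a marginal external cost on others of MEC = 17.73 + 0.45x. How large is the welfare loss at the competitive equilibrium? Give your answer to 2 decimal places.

Market equilibrium (private): 26.13 + 0.86x = 141.47 - 3.22x → x_m = 28.2696.
Social marginal cost = private MC + MEC = 43.86 + 1.31x.
Set SMC = demand: 43.86 + 1.31x = 141.47 - 3.22x → x* = 21.5475.
Height of the DWL triangle at x_m is SMC(x_m) − demand(x_m) = MEC(x_m) = 30.4513.
DWL = ½ × 6.7221 × 30.4513 = 102.3483.

DWL = $102.35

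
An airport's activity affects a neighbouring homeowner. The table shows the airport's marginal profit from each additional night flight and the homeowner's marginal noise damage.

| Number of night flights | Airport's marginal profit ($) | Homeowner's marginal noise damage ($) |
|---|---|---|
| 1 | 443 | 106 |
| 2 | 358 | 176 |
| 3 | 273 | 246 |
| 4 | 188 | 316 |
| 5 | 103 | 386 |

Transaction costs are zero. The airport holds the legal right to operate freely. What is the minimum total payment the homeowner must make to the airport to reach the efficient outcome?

Left alone the airport would choose level 5 (marginal profit stays positive).
Efficient level: k* = 3 (marginal profit ≥ marginal noise damage through 3).
The homeowner must at least cover the airport's forgone profit from cutting 5→3: 188 + 103 = 291.

$291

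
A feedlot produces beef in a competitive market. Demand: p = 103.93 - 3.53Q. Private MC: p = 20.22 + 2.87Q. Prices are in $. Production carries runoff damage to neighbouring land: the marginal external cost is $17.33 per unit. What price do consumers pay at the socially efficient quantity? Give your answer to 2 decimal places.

Social marginal cost = private MC + MEC = 37.55 + 2.87Q.
Set SMC = demand: 37.55 + 2.87Q = 103.93 - 3.53Q → Q* = 10.3719.
Consumer price on the demand curve at Q*: 103.93 − 3.53×10.3719 = 67.3172.

P = $67.32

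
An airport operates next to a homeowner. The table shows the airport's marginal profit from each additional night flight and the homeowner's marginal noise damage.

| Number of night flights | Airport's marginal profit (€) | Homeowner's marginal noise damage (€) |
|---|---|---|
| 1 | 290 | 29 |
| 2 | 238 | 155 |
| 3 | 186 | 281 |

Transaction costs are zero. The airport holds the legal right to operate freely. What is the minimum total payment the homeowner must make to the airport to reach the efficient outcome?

€186

Left alone the airport would choose level 3 (marginal profit stays positive).
Efficient level: k* = 2 (marginal profit ≥ marginal noise damage through 2).
The homeowner must at least cover the airport's forgone profit from cutting 3→2: 186 = 186.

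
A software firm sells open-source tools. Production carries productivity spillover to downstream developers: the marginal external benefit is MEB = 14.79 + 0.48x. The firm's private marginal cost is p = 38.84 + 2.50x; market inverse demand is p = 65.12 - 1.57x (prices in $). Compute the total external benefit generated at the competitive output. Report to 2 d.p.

$105.51

Market equilibrium (private): 38.84 + 2.50x = 65.12 - 1.57x → x_m = 6.4570.
Total external benefit = ∫₀^{x_m} (14.79 + 0.48x) dx = 14.79×6.4570 + ½×0.48×6.4570² = 105.5053.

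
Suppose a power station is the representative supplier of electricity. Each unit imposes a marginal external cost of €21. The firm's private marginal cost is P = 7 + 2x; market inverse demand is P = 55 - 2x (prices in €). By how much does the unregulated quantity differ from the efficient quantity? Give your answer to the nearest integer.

Market equilibrium (private): 7 + 2x = 55 - 2x → x_m = 12.0000.
Social marginal cost = private MC + MEC = 28 + 2x.
Set SMC = demand: 28 + 2x = 55 - 2x → x* = 6.7500.
Gap = |12.0000 − 6.7500| = 5.2500.

5 units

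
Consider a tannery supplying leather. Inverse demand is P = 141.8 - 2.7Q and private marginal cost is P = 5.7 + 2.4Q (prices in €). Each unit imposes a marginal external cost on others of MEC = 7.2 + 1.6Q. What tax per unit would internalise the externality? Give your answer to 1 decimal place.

Social marginal cost = private MC + MEC = 12.9 + 4.0Q.
Set SMC = demand: 12.9 + 4.0Q = 141.8 - 2.7Q → Q* = 19.2388.
The Pigouvian tax equals MEC at Q*: 7.2 + 1.6×19.2388 = 37.9821.

tax = €38.0 per unit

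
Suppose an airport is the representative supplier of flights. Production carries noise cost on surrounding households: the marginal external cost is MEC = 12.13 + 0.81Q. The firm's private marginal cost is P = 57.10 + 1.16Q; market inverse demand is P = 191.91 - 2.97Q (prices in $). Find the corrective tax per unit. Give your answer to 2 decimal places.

tax = $32.25 per unit

Social marginal cost = private MC + MEC = 69.23 + 1.97Q.
Set SMC = demand: 69.23 + 1.97Q = 191.91 - 2.97Q → Q* = 24.8340.
The Pigouvian tax equals MEC at Q*: 12.13 + 0.81×24.8340 = 32.2455.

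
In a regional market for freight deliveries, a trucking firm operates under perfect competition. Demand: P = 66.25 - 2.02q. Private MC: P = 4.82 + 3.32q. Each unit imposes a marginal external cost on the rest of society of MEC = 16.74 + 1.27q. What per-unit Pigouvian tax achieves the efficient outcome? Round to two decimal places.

Social marginal cost = private MC + MEC = 21.56 + 4.59q.
Set SMC = demand: 21.56 + 4.59q = 66.25 - 2.02q → q* = 6.7610.
The Pigouvian tax equals MEC at q*: 16.74 + 1.27×6.7610 = 25.3265.

tax = 25.33 per unit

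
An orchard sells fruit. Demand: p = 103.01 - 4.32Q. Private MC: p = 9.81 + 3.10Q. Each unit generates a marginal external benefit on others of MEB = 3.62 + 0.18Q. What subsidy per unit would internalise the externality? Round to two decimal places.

Social marginal cost = private MC − MEB = 6.19 + 2.92Q.
Set SMC = demand: 6.19 + 2.92Q = 103.01 - 4.32Q → Q* = 13.3729.
The Pigouvian subsidy equals MEB at Q*: 3.62 + 0.18×13.3729 = 6.0271.

subsidy = 6.03 per unit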